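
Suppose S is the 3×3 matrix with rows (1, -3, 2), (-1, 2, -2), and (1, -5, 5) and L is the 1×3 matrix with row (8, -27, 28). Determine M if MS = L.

M = [[-1, -5, 4]]

S is on the right of M, so right-multiply by S⁻¹: M = LS⁻¹.
S has determinant -3; S⁻¹ = [[0, -5/3, -2/3], [-1, -1, 0], [-1, -2/3, 1/3]].
M = LS⁻¹ = [[8, -27, 28]] · [[0, -5/3, -2/3], [-1, -1, 0], [-1, -2/3, 1/3]] = [[-1, -5, 4]].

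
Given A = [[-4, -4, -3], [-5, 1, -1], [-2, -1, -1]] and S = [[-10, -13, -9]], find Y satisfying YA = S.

Y = [[4, 0, -3]]

Since A sits to the right of Y, Y = SA⁻¹.
det A = -1; the adjugate gives A⁻¹ = [[2, 1, -7], [3, 2, -11], [-7, -4, 24]].
Y = SA⁻¹ = [[-10, -13, -9]] · [[2, 1, -7], [3, 2, -11], [-7, -4, 24]] = [[4, 0, -3]].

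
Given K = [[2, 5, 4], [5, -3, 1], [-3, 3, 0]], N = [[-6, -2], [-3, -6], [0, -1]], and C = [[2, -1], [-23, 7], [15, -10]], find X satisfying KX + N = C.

X = [[-3, 0], [2, -3], [1, 4]]

KX = C − N = [[8, 1], [-20, 13], [15, -9]].
Left-multiplying both sides by K⁻¹ gives X = K⁻¹(C − N).
K has determinant 3; K⁻¹ = [[-1, 4, 17/3], [-1, 4, 6], [2, -7, -31/3]].
X = K⁻¹(C − N) = [[-3, 0], [2, -3], [1, 4]].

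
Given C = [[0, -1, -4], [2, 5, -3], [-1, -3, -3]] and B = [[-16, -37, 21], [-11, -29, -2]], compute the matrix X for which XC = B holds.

Right-multiplying both sides by C⁻¹ gives X = BC⁻¹.
C has determinant -5; C⁻¹ = [[24/5, -9/5, -23/5], [-9/5, 4/5, 8/5], [1/5, -1/5, -2/5]].
X = BC⁻¹ = [[-16, -37, 21], [-11, -29, -2]] · [[24/5, -9/5, -23/5], [-9/5, 4/5, 8/5], [1/5, -1/5, -2/5]] = [[-6, -5, 6], [-1, -3, 5]].

X = [[-6, -5, 6], [-1, -3, 5]]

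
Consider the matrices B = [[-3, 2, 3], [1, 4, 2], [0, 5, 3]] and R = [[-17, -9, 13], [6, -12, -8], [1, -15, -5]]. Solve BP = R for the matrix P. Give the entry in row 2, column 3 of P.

-4

Left-multiplying both sides by B⁻¹ gives P = B⁻¹R.
det B = 3, so B⁻¹ = [[2/3, 3, -8/3], [-1, -3, 3], [5/3, 5, -14/3]].
P = B⁻¹R = [[2/3, 3, -8/3], [-1, -3, 3], [5/3, 5, -14/3]] · [[-17, -9, 13], [6, -12, -8], [1, -15, -5]] = [[4, -2, -2], [2, 0, -4], [-3, -5, 5]].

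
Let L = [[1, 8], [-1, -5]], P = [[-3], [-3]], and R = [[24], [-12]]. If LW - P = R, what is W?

W = [[5], [2]]

LW = R + P = [[21], [-15]].
Since L multiplies W on the left, W = L⁻¹(R + P).
det L = 3; the adjugate gives L⁻¹ = [[-5/3, -8/3], [1/3, 1/3]].
W = L⁻¹(R + P) = [[5], [2]].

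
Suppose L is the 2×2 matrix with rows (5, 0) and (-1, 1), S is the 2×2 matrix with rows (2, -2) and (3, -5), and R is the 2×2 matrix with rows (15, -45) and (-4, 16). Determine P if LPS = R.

P = [[-3, 3], [4, -3]]

Left-multiply by L⁻¹ and right-multiply by S⁻¹: P = L⁻¹RS⁻¹.
L has determinant 5; L⁻¹ = [[1/5, 0], [1/5, 1]].
det S = -4; the adjugate gives S⁻¹ = [[5/4, -1/2], [3/4, -1/2]].
L⁻¹R = [[3, -9], [-1, 7]].
P = (L⁻¹R)S⁻¹ = [[-3, 3], [4, -3]].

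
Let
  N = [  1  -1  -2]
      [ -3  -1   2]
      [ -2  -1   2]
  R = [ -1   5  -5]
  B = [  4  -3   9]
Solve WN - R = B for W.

WN = B + R = [[3, 2, 4]].
Since N sits to the right of W, W = (B + R)N⁻¹.
det N = -4, so N⁻¹ = [[0, -1, 1], [-1/2, 1/2, -1], [-1/4, -3/4, 1]].
W = (B + R)N⁻¹ = [[-2, -5, 5]].

W = [[-2, -5, 5]]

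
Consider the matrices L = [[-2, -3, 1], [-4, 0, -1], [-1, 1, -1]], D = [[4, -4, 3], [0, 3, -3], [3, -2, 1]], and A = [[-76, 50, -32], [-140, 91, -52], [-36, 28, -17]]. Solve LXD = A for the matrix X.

X = [[5, 4, 4], [5, -1, -4], [3, -5, 0]]

Isolating X: multiply by L⁻¹ from the left and D⁻¹ from the right, so X = L⁻¹AD⁻¹.
L has determinant 3; L⁻¹ = [[1/3, -2/3, 1], [-1, 1, -2], [-4/3, 5/3, -4]].
det D = -3, so D⁻¹ = [[1, 2/3, -1], [3, 5/3, -4], [3, 4/3, -4]].
L⁻¹A = [[32, -16, 7], [8, -15, 14], [12, -27, 24]].
X = (L⁻¹A)D⁻¹ = [[5, 4, 4], [5, -1, -4], [3, -5, 0]].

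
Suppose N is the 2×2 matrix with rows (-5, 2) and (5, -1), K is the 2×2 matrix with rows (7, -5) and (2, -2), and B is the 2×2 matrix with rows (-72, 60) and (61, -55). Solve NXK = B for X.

Left-multiply by N⁻¹ and right-multiply by K⁻¹: X = N⁻¹BK⁻¹.
det N = -5; the adjugate gives N⁻¹ = [[1/5, 2/5], [1, 1]].
K has determinant -4; K⁻¹ = [[1/2, -5/4], [1/2, -7/4]].
N⁻¹B = [[10, -10], [-11, 5]].
X = (N⁻¹B)K⁻¹ = [[0, 5], [-3, 5]].

X = [[0, 5], [-3, 5]]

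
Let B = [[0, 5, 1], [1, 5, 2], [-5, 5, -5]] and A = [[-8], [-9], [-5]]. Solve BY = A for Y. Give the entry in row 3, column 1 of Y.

2

B is on the left of Y, so left-multiply by B⁻¹: Y = B⁻¹A.
det B = 5; the adjugate gives B⁻¹ = [[-7, 6, 1], [-1, 1, 1/5], [6, -5, -1]].
Y = B⁻¹A = [[-7, 6, 1], [-1, 1, 1/5], [6, -5, -1]] · [[-8], [-9], [-5]] = [[-3], [-2], [2]].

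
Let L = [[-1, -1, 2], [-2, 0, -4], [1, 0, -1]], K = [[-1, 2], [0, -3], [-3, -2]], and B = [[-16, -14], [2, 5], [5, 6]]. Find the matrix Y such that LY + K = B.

LY = B − K = [[-15, -16], [2, 8], [8, 8]].
Since L multiplies Y on the left, Y = L⁻¹(B − K).
det L = 6; the adjugate gives L⁻¹ = [[0, -1/6, 2/3], [-1, -1/6, -4/3], [0, -1/6, -1/3]].
Y = L⁻¹(B − K) = [[5, 4], [4, 4], [-3, -4]].

Y = [[5, 4], [4, 4], [-3, -4]]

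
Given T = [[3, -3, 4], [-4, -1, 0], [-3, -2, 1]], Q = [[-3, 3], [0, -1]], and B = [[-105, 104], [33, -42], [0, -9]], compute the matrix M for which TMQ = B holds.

M = [[4, -2], [-5, -1], [2, 1]]

M = T⁻¹BQ⁻¹ (apply T⁻¹ on the left and Q⁻¹ on the right).
det T = 5, so T⁻¹ = [[-1/5, -1, 4/5], [4/5, 3, -16/5], [1, 3, -3]].
det Q = 3; the adjugate gives Q⁻¹ = [[-1/3, -1], [0, -1]].
T⁻¹B = [[-12, 14], [15, -14], [-6, 5]].
M = (T⁻¹B)Q⁻¹ = [[4, -2], [-5, -1], [2, 1]].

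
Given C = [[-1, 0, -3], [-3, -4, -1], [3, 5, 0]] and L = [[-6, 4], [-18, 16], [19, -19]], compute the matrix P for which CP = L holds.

P = [[3, 2], [2, -5], [1, -2]]

C is on the left of P, so left-multiply by C⁻¹: P = C⁻¹L.
C has determinant 4; C⁻¹ = [[5/4, -15/4, -3], [-3/4, 9/4, 2], [-3/4, 5/4, 1]].
P = C⁻¹L = [[5/4, -15/4, -3], [-3/4, 9/4, 2], [-3/4, 5/4, 1]] · [[-6, 4], [-18, 16], [19, -19]] = [[3, 2], [2, -5], [1, -2]].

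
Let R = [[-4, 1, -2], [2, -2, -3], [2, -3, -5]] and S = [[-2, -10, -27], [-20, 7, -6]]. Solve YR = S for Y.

Y = [[3, 2, 3], [5, 2, -2]]

R is on the right of Y, so right-multiply by R⁻¹: Y = SR⁻¹.
det R = 4, so R⁻¹ = [[1/4, 11/4, -7/4], [1, 6, -4], [-1/2, -5/2, 3/2]].
Y = SR⁻¹ = [[-2, -10, -27], [-20, 7, -6]] · [[1/4, 11/4, -7/4], [1, 6, -4], [-1/2, -5/2, 3/2]] = [[3, 2, 3], [5, 2, -2]].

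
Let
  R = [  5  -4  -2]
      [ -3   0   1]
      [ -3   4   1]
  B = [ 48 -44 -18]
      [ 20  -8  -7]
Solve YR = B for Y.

Right-multiplying both sides by R⁻¹ gives Y = BR⁻¹.
det R = 4; the adjugate gives R⁻¹ = [[-1, -1, -1], [0, -1/4, 1/4], [-3, -2, -3]].
Y = BR⁻¹ = [[48, -44, -18], [20, -8, -7]] · [[-1, -1, -1], [0, -1/4, 1/4], [-3, -2, -3]] = [[6, -1, -5], [1, -4, -1]].

Y = [[6, -1, -5], [1, -4, -1]]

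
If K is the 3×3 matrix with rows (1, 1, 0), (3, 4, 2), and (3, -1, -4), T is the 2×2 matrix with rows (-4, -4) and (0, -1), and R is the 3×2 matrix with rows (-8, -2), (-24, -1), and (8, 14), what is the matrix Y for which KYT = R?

Y = K⁻¹RT⁻¹ (apply K⁻¹ on the left and T⁻¹ on the right).
det K = 4; the adjugate gives K⁻¹ = [[-7/2, 1, 1/2], [9/2, -1, -1/2], [-15/4, 1, 1/4]].
det T = 4, so T⁻¹ = [[-1/4, 1], [0, -1]].
K⁻¹R = [[8, 13], [-16, -15], [8, 10]].
Y = (K⁻¹R)T⁻¹ = [[-2, -5], [4, -1], [-2, -2]].

Y = [[-2, -5], [4, -1], [-2, -2]]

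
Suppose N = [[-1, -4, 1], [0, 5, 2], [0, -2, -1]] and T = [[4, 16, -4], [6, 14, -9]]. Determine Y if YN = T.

Since N sits to the right of Y, Y = TN⁻¹.
det N = 1, so N⁻¹ = [[-1, -6, -13], [0, 1, 2], [0, -2, -5]].
Y = TN⁻¹ = [[4, 16, -4], [6, 14, -9]] · [[-1, -6, -13], [0, 1, 2], [0, -2, -5]] = [[-4, 0, 0], [-6, -4, -5]].

Y = [[-4, 0, 0], [-6, -4, -5]]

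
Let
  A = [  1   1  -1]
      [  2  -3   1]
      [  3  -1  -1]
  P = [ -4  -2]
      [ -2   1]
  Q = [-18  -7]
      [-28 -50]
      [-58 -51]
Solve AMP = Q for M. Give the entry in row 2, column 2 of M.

M = A⁻¹QP⁻¹ (apply A⁻¹ on the left and P⁻¹ on the right).
det A = 2, so A⁻¹ = [[2, 1, -1], [5/2, 1, -3/2], [7/2, 2, -5/2]].
det P = -8; the adjugate gives P⁻¹ = [[-1/8, -1/4], [-1/4, 1/2]].
A⁻¹Q = [[-6, -13], [14, 9], [26, 3]].
M = (A⁻¹Q)P⁻¹ = [[4, -5], [-4, 1], [-4, -5]].

1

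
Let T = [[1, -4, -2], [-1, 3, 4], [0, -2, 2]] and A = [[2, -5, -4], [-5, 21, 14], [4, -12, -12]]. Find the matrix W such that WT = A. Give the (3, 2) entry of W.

Right-multiplying both sides by T⁻¹ gives W = AT⁻¹.
det T = 2; the adjugate gives T⁻¹ = [[7, 6, -5], [1, 1, -1], [1, 1, -1/2]].
W = AT⁻¹ = [[2, -5, -4], [-5, 21, 14], [4, -12, -12]] · [[7, 6, -5], [1, 1, -1], [1, 1, -1/2]] = [[5, 3, -3], [0, 5, -3], [4, 0, -2]].

0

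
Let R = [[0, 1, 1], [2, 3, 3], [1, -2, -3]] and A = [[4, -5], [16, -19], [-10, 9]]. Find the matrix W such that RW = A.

W = [[2, -2], [0, -4], [4, -1]]

R is on the left of W, so left-multiply by R⁻¹: W = R⁻¹A.
R has determinant 2; R⁻¹ = [[-3/2, 1/2, 0], [9/2, -1/2, 1], [-7/2, 1/2, -1]].
W = R⁻¹A = [[-3/2, 1/2, 0], [9/2, -1/2, 1], [-7/2, 1/2, -1]] · [[4, -5], [16, -19], [-10, 9]] = [[2, -2], [0, -4], [4, -1]].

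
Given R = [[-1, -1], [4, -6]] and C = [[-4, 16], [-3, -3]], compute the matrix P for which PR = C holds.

Since R sits to the right of P, P = CR⁻¹.
R has determinant 10; R⁻¹ = [[-3/5, 1/10], [-2/5, -1/10]].
P = CR⁻¹ = [[-4, 16], [-3, -3]] · [[-3/5, 1/10], [-2/5, -1/10]] = [[-4, -2], [3, 0]].

P = [[-4, -2], [3, 0]]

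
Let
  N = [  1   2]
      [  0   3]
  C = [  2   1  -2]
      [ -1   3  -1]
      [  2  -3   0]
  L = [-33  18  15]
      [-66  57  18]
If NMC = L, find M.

Isolating M: multiply by N⁻¹ from the left and C⁻¹ from the right, so M = N⁻¹LC⁻¹.
N has determinant 3; N⁻¹ = [[1, -2/3], [0, 1/3]].
C has determinant -2; C⁻¹ = [[3/2, -3, -5/2], [1, -2, -2], [3/2, -4, -7/2]].
N⁻¹L = [[11, -20, 3], [-22, 19, 6]].
M = (N⁻¹L)C⁻¹ = [[1, -5, 2], [-5, 4, -4]].

M = [[1, -5, 2], [-5, 4, -4]]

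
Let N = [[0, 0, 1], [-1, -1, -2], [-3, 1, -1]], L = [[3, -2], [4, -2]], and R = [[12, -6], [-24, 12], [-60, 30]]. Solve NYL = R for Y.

Y = [[0, 3], [0, -3], [0, 3]]

Isolating Y: multiply by N⁻¹ from the left and L⁻¹ from the right, so Y = N⁻¹RL⁻¹.
det N = -4; the adjugate gives N⁻¹ = [[-3/4, -1/4, -1/4], [-5/4, -3/4, 1/4], [1, 0, 0]].
det L = 2, so L⁻¹ = [[-1, 1], [-2, 3/2]].
N⁻¹R = [[12, -6], [-12, 6], [12, -6]].
Y = (N⁻¹R)L⁻¹ = [[0, 3], [0, -3], [0, 3]].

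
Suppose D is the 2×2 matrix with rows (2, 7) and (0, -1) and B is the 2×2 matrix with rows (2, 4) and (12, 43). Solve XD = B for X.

X = [[1, 3], [6, -1]]

Right-multiplying both sides by D⁻¹ gives X = BD⁻¹.
D has determinant -2; D⁻¹ = [[1/2, 7/2], [0, -1]].
X = BD⁻¹ = [[2, 4], [12, 43]] · [[1/2, 7/2], [0, -1]] = [[1, 3], [6, -1]].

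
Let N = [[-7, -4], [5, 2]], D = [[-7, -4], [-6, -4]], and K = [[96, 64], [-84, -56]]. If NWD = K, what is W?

W = [[0, 4], [0, -3]]

Left-multiply by N⁻¹ and right-multiply by D⁻¹: W = N⁻¹KD⁻¹.
det N = 6, so N⁻¹ = [[1/3, 2/3], [-5/6, -7/6]].
det D = 4, so D⁻¹ = [[-1, 1], [3/2, -7/4]].
N⁻¹K = [[-24, -16], [18, 12]].
W = (N⁻¹K)D⁻¹ = [[0, 4], [0, -3]].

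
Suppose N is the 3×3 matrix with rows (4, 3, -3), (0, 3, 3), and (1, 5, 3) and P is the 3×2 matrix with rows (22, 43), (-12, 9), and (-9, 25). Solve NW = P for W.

N is on the left of W, so left-multiply by N⁻¹: W = N⁻¹P.
det N = -6, so N⁻¹ = [[1, 4, -3], [-1/2, -5/2, 2], [1/2, 17/6, -2]].
W = N⁻¹P = [[1, 4, -3], [-1/2, -5/2, 2], [1/2, 17/6, -2]] · [[22, 43], [-12, 9], [-9, 25]] = [[1, 4], [1, 6], [-5, -3]].

W = [[1, 4], [1, 6], [-5, -3]]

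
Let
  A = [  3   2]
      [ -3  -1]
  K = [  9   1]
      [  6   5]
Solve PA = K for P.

Right-multiplying both sides by A⁻¹ gives P = KA⁻¹.
A has determinant 3; A⁻¹ = [[-1/3, -2/3], [1, 1]].
P = KA⁻¹ = [[9, 1], [6, 5]] · [[-1/3, -2/3], [1, 1]] = [[-2, -5], [3, 1]].

P = [[-2, -5], [3, 1]]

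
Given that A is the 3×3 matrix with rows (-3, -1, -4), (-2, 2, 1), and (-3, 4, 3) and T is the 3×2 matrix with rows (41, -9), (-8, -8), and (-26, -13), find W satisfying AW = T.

W = [[-4, 5], [-5, 2], [-6, -2]]

Left-multiplying both sides by A⁻¹ gives W = A⁻¹T.
det A = -1, so A⁻¹ = [[-2, 13, -7], [-3, 21, -11], [2, -15, 8]].
W = A⁻¹T = [[-2, 13, -7], [-3, 21, -11], [2, -15, 8]] · [[41, -9], [-8, -8], [-26, -13]] = [[-4, 5], [-5, 2], [-6, -2]].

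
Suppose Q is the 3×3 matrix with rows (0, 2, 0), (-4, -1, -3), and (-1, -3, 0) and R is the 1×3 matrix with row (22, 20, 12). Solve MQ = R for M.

Since Q sits to the right of M, M = RQ⁻¹.
det Q = 6, so Q⁻¹ = [[-3/2, 0, -1], [1/2, 0, 0], [11/6, -1/3, 4/3]].
M = RQ⁻¹ = [[22, 20, 12]] · [[-3/2, 0, -1], [1/2, 0, 0], [11/6, -1/3, 4/3]] = [[-1, -4, -6]].

M = [[-1, -4, -6]]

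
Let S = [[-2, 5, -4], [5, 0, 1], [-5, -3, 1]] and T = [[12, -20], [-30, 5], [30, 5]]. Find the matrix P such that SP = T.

S is on the left of P, so left-multiply by S⁻¹: P = S⁻¹T.
det S = 4, so S⁻¹ = [[3/4, 7/4, 5/4], [-5/2, -11/2, -9/2], [-15/4, -31/4, -25/4]].
P = S⁻¹T = [[3/4, 7/4, 5/4], [-5/2, -11/2, -9/2], [-15/4, -31/4, -25/4]] · [[12, -20], [-30, 5], [30, 5]] = [[-6, 0], [0, 0], [0, 5]].

P = [[-6, 0], [0, 0], [0, 5]]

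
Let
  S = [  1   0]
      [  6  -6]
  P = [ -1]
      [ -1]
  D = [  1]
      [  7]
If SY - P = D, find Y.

Y = [[0], [-1]]

SY = D + P = [[0], [6]].
S is on the left of Y, so left-multiply by S⁻¹: Y = S⁻¹(D + P).
det S = -6, so S⁻¹ = [[1, 0], [1, -1/6]].
Y = S⁻¹(D + P) = [[0], [-1]].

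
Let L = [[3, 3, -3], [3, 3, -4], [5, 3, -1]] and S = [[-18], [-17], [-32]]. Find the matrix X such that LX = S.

X = [[-6], [-1], [-1]]

Left-multiplying both sides by L⁻¹ gives X = L⁻¹S.
L has determinant -6; L⁻¹ = [[-3/2, 1, 1/2], [17/6, -2, -1/2], [1, -1, 0]].
X = L⁻¹S = [[-3/2, 1, 1/2], [17/6, -2, -1/2], [1, -1, 0]] · [[-18], [-17], [-32]] = [[-6], [-1], [-1]].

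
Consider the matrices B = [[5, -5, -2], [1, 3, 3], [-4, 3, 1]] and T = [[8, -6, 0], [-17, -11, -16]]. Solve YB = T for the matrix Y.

Right-multiplying both sides by B⁻¹ gives Y = TB⁻¹.
det B = 5, so B⁻¹ = [[-6/5, -1/5, -9/5], [-13/5, -3/5, -17/5], [3, 1, 4]].
Y = TB⁻¹ = [[8, -6, 0], [-17, -11, -16]] · [[-6/5, -1/5, -9/5], [-13/5, -3/5, -17/5], [3, 1, 4]] = [[6, 2, 6], [1, -6, 4]].

Y = [[6, 2, 6], [1, -6, 4]]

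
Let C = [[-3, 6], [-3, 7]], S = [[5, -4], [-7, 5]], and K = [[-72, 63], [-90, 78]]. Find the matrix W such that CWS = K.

Isolating W: multiply by C⁻¹ from the left and S⁻¹ from the right, so W = C⁻¹KS⁻¹.
C has determinant -3; C⁻¹ = [[-7/3, 2], [-1, 1]].
det S = -3; the adjugate gives S⁻¹ = [[-5/3, -4/3], [-7/3, -5/3]].
C⁻¹K = [[-12, 9], [-18, 15]].
W = (C⁻¹K)S⁻¹ = [[-1, 1], [-5, -1]].

W = [[-1, 1], [-5, -1]]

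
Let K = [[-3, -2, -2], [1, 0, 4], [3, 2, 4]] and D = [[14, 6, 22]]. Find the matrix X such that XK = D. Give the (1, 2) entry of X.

5

Since K sits to the right of X, X = DK⁻¹.
K has determinant 4; K⁻¹ = [[-2, 1, -2], [2, -3/2, 5/2], [1/2, 0, 1/2]].
X = DK⁻¹ = [[14, 6, 22]] · [[-2, 1, -2], [2, -3/2, 5/2], [1/2, 0, 1/2]] = [[-5, 5, -2]].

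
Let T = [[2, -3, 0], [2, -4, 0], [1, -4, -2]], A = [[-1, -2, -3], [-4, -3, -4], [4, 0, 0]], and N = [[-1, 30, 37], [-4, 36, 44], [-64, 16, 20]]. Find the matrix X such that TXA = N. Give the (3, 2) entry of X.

Left-multiply by T⁻¹ and right-multiply by A⁻¹: X = T⁻¹NA⁻¹.
det T = 4, so T⁻¹ = [[2, -3/2, 0], [1, -1, 0], [-1, 5/4, -1/2]].
det A = -4; the adjugate gives A⁻¹ = [[0, 0, 1/4], [4, -3, -2], [-3, 2, 5/4]].
T⁻¹N = [[4, 6, 8], [3, -6, -7], [28, 7, 8]].
X = (T⁻¹N)A⁻¹ = [[0, -2, -1], [-3, 4, 4], [4, -5, 3]].

-5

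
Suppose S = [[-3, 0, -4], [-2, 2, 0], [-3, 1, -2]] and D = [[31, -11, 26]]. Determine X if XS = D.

Since S sits to the right of X, X = DS⁻¹.
det S = -4, so S⁻¹ = [[1, 1, -2], [1, 3/2, -2], [-1, -3/4, 3/2]].
X = DS⁻¹ = [[31, -11, 26]] · [[1, 1, -2], [1, 3/2, -2], [-1, -3/4, 3/2]] = [[-6, -5, -1]].

X = [[-6, -5, -1]]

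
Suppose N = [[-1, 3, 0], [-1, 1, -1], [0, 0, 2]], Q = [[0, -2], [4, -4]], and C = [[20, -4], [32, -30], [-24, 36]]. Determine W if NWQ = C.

W = [[2, -5], [-2, 0], [-3, -3]]

Left-multiply by N⁻¹ and right-multiply by Q⁻¹: W = N⁻¹CQ⁻¹.
N has determinant 4; N⁻¹ = [[1/2, -3/2, -3/4], [1/2, -1/2, -1/4], [0, 0, 1/2]].
det Q = 8; the adjugate gives Q⁻¹ = [[-1/2, 1/4], [-1/2, 0]].
N⁻¹C = [[-20, 16], [0, 4], [-12, 18]].
W = (N⁻¹C)Q⁻¹ = [[2, -5], [-2, 0], [-3, -3]].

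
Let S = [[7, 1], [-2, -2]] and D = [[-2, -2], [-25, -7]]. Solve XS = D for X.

Right-multiplying both sides by S⁻¹ gives X = DS⁻¹.
S has determinant -12; S⁻¹ = [[1/6, 1/12], [-1/6, -7/12]].
X = DS⁻¹ = [[-2, -2], [-25, -7]] · [[1/6, 1/12], [-1/6, -7/12]] = [[0, 1], [-3, 2]].

X = [[0, 1], [-3, 2]]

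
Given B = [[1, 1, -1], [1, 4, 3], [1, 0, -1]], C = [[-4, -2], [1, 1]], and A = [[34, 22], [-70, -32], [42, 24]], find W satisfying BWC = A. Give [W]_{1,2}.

2

Isolating W: multiply by B⁻¹ from the left and C⁻¹ from the right, so W = B⁻¹AC⁻¹.
det B = 4; the adjugate gives B⁻¹ = [[-1, 1/4, 7/4], [1, 0, -1], [-1, 1/4, 3/4]].
C has determinant -2; C⁻¹ = [[-1/2, -1], [1/2, 2]].
B⁻¹A = [[22, 12], [-8, -2], [-20, -12]].
W = (B⁻¹A)C⁻¹ = [[-5, 2], [3, 4], [4, -4]].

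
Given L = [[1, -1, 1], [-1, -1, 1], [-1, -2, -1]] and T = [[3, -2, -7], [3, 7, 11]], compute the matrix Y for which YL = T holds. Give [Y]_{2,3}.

-6

L is on the right of Y, so right-multiply by L⁻¹: Y = TL⁻¹.
det L = 6; the adjugate gives L⁻¹ = [[1/2, -1/2, 0], [-1/3, 0, -1/3], [1/6, 1/2, -1/3]].
Y = TL⁻¹ = [[3, -2, -7], [3, 7, 11]] · [[1/2, -1/2, 0], [-1/3, 0, -1/3], [1/6, 1/2, -1/3]] = [[1, -5, 3], [1, 4, -6]].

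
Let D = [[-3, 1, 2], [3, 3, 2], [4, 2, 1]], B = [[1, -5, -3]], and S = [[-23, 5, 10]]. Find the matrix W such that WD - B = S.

W = [[5, -1, -1]]

WD = S + B = [[-22, 0, 7]].
D is on the right of W, so right-multiply by D⁻¹: W = (S + B)D⁻¹.
det D = -4, so D⁻¹ = [[1/4, -3/4, 1], [-5/4, 11/4, -3], [3/2, -5/2, 3]].
W = (S + B)D⁻¹ = [[5, -1, -1]].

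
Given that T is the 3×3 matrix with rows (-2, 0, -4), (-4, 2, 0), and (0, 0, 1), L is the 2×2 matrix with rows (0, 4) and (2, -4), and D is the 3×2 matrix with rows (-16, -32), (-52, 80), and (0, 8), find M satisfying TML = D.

M = [[4, 4], [5, -5], [2, 0]]

M = T⁻¹DL⁻¹ (apply T⁻¹ on the left and L⁻¹ on the right).
T has determinant -4; T⁻¹ = [[-1/2, 0, -2], [-1, 1/2, -4], [0, 0, 1]].
det L = -8; the adjugate gives L⁻¹ = [[1/2, 1/2], [1/4, 0]].
T⁻¹D = [[8, 0], [-10, 40], [0, 8]].
M = (T⁻¹D)L⁻¹ = [[4, 4], [5, -5], [2, 0]].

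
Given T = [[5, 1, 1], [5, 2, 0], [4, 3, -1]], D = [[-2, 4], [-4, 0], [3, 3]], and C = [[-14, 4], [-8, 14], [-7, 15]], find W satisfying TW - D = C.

W = [[-4, 2], [4, 2], [0, -4]]

TW = C + D = [[-16, 8], [-12, 14], [-4, 18]].
Since T multiplies W on the left, W = T⁻¹(C + D).
T has determinant 2; T⁻¹ = [[-1, 2, -1], [5/2, -9/2, 5/2], [7/2, -11/2, 5/2]].
W = T⁻¹(C + D) = [[-4, 2], [4, 2], [0, -4]].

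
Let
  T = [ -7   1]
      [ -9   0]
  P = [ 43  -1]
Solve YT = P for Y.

Since T sits to the right of Y, Y = PT⁻¹.
det T = 9, so T⁻¹ = [[0, -1/9], [1, -7/9]].
Y = PT⁻¹ = [[43, -1]] · [[0, -1/9], [1, -7/9]] = [[-1, -4]].

Y = [[-1, -4]]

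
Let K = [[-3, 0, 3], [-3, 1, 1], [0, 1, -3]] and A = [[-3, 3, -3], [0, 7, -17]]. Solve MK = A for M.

K is on the right of M, so right-multiply by K⁻¹: M = AK⁻¹.
det K = 3; the adjugate gives K⁻¹ = [[-4/3, 1, -1], [-3, 3, -2], [-1, 1, -1]].
M = AK⁻¹ = [[-3, 3, -3], [0, 7, -17]] · [[-4/3, 1, -1], [-3, 3, -2], [-1, 1, -1]] = [[-2, 3, 0], [-4, 4, 3]].

M = [[-2, 3, 0], [-4, 4, 3]]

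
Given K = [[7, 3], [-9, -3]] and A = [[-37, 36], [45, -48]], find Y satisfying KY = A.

Left-multiplying both sides by K⁻¹ gives Y = K⁻¹A.
det K = 6, so K⁻¹ = [[-1/2, -1/2], [3/2, 7/6]].
Y = K⁻¹A = [[-1/2, -1/2], [3/2, 7/6]] · [[-37, 36], [45, -48]] = [[-4, 6], [-3, -2]].

Y = [[-4, 6], [-3, -2]]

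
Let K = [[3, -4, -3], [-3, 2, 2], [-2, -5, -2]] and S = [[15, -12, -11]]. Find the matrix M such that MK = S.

K is on the right of M, so right-multiply by K⁻¹: M = SK⁻¹.
det K = 1, so K⁻¹ = [[6, 7, -2], [-10, -12, 3], [19, 23, -6]].
M = SK⁻¹ = [[15, -12, -11]] · [[6, 7, -2], [-10, -12, 3], [19, 23, -6]] = [[1, -4, 0]].

M = [[1, -4, 0]]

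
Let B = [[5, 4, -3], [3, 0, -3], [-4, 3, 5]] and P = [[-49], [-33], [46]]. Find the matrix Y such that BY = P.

Y = [[-6], [-1], [5]]

Since B multiplies Y on the left, Y = B⁻¹P.
det B = 6; the adjugate gives B⁻¹ = [[3/2, -29/6, -2], [-1/2, 13/6, 1], [3/2, -31/6, -2]].
Y = B⁻¹P = [[3/2, -29/6, -2], [-1/2, 13/6, 1], [3/2, -31/6, -2]] · [[-49], [-33], [46]] = [[-6], [-1], [5]].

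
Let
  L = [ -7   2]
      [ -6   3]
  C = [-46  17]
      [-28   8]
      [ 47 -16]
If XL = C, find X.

X = [[4, 3], [4, 0], [-5, -2]]

Right-multiplying both sides by L⁻¹ gives X = CL⁻¹.
det L = -9, so L⁻¹ = [[-1/3, 2/9], [-2/3, 7/9]].
X = CL⁻¹ = [[-46, 17], [-28, 8], [47, -16]] · [[-1/3, 2/9], [-2/3, 7/9]] = [[4, 3], [4, 0], [-5, -2]].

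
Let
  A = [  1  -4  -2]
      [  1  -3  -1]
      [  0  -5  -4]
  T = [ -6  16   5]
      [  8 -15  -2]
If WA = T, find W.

Since A sits to the right of W, W = TA⁻¹.
A has determinant 1; A⁻¹ = [[7, -6, -2], [4, -4, -1], [-5, 5, 1]].
W = TA⁻¹ = [[-6, 16, 5], [8, -15, -2]] · [[7, -6, -2], [4, -4, -1], [-5, 5, 1]] = [[-3, -3, 1], [6, 2, -3]].

W = [[-3, -3, 1], [6, 2, -3]]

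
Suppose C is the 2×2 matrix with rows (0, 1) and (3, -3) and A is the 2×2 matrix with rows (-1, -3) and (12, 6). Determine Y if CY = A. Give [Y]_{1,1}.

3

Since C multiplies Y on the left, Y = C⁻¹A.
det C = -3; the adjugate gives C⁻¹ = [[1, 1/3], [1, 0]].
Y = C⁻¹A = [[1, 1/3], [1, 0]] · [[-1, -3], [12, 6]] = [[3, -1], [-1, -3]].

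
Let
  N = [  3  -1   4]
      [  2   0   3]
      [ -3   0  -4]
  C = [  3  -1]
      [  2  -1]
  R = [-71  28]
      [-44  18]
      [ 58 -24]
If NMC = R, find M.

M = [[2, -2], [5, -1], [-4, -2]]

Left-multiply by N⁻¹ and right-multiply by C⁻¹: M = N⁻¹RC⁻¹.
det N = 1, so N⁻¹ = [[0, -4, -3], [-1, 0, -1], [0, 3, 2]].
det C = -1, so C⁻¹ = [[1, -1], [2, -3]].
N⁻¹R = [[2, 0], [13, -4], [-16, 6]].
M = (N⁻¹R)C⁻¹ = [[2, -2], [5, -1], [-4, -2]].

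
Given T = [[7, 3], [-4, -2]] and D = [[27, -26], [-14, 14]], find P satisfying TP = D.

P = [[6, -5], [-5, 3]]

Left-multiplying both sides by T⁻¹ gives P = T⁻¹D.
det T = -2, so T⁻¹ = [[1, 3/2], [-2, -7/2]].
P = T⁻¹D = [[1, 3/2], [-2, -7/2]] · [[27, -26], [-14, 14]] = [[6, -5], [-5, 3]].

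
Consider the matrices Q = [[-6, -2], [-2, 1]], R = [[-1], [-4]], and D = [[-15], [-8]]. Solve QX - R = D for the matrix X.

X = [[4], [-4]]

QX = D + R = [[-16], [-12]].
Q is on the left of X, so left-multiply by Q⁻¹: X = Q⁻¹(D + R).
det Q = -10, so Q⁻¹ = [[-1/10, -1/5], [-1/5, 3/5]].
X = Q⁻¹(D + R) = [[4], [-4]].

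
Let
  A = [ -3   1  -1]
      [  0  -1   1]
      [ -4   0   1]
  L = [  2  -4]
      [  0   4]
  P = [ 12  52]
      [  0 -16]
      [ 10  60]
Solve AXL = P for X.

Left-multiply by A⁻¹ and right-multiply by L⁻¹: X = A⁻¹PL⁻¹.
det A = 3, so A⁻¹ = [[-1/3, -1/3, 0], [-4/3, -7/3, 1], [-4/3, -4/3, 1]].
L has determinant 8; L⁻¹ = [[1/2, 1/2], [0, 1/4]].
A⁻¹P = [[-4, -12], [-6, 28], [-6, 12]].
X = (A⁻¹P)L⁻¹ = [[-2, -5], [-3, 4], [-3, 0]].

X = [[-2, -5], [-3, 4], [-3, 0]]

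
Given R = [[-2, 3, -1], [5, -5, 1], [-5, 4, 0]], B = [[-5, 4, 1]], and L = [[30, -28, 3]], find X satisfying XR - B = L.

XR = L + B = [[25, -24, 4]].
R is on the right of X, so right-multiply by R⁻¹: X = (L + B)R⁻¹.
det R = -2, so R⁻¹ = [[2, 2, 1], [5/2, 5/2, 3/2], [5/2, 7/2, 5/2]].
X = (L + B)R⁻¹ = [[0, 4, -1]].

X = [[0, 4, -1]]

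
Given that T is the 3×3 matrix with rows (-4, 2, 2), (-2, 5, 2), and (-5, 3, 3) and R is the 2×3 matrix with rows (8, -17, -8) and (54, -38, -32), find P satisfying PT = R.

T is on the right of P, so right-multiply by T⁻¹: P = RT⁻¹.
det T = -6; the adjugate gives T⁻¹ = [[-3/2, 0, 1], [2/3, 1/3, -2/3], [-19/6, -1/3, 8/3]].
P = RT⁻¹ = [[8, -17, -8], [54, -38, -32]] · [[-3/2, 0, 1], [2/3, 1/3, -2/3], [-19/6, -1/3, 8/3]] = [[2, -3, -2], [-5, -2, -6]].

P = [[2, -3, -2], [-5, -2, -6]]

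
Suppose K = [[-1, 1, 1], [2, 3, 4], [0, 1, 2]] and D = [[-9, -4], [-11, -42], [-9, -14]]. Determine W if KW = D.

Since K multiplies W on the left, W = K⁻¹D.
K has determinant -4; K⁻¹ = [[-1/2, 1/4, -1/4], [1, 1/2, -3/2], [-1/2, -1/4, 5/4]].
W = K⁻¹D = [[-1/2, 1/4, -1/4], [1, 1/2, -3/2], [-1/2, -1/4, 5/4]] · [[-9, -4], [-11, -42], [-9, -14]] = [[4, -5], [-1, -4], [-4, -5]].

W = [[4, -5], [-1, -4], [-4, -5]]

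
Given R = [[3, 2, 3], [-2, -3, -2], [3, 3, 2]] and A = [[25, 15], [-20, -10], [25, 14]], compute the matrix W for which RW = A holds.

W = [[5, 4], [2, 0], [2, 1]]

Since R multiplies W on the left, W = R⁻¹A.
R has determinant 5; R⁻¹ = [[0, 1, 1], [-2/5, -3/5, 0], [3/5, -3/5, -1]].
W = R⁻¹A = [[0, 1, 1], [-2/5, -3/5, 0], [3/5, -3/5, -1]] · [[25, 15], [-20, -10], [25, 14]] = [[5, 4], [2, 0], [2, 1]].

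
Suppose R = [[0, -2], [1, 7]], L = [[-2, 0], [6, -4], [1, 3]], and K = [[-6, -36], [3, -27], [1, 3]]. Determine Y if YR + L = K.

Y = [[4, -4], [1, -3], [0, 0]]

YR = K − L = [[-4, -36], [-3, -23], [0, 0]].
R is on the right of Y, so right-multiply by R⁻¹: Y = (K − L)R⁻¹.
det R = 2, so R⁻¹ = [[7/2, 1], [-1/2, 0]].
Y = (K − L)R⁻¹ = [[4, -4], [1, -3], [0, 0]].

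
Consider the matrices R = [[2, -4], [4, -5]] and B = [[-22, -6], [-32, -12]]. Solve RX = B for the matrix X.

X = [[-3, -3], [4, 0]]

Left-multiplying both sides by R⁻¹ gives X = R⁻¹B.
R has determinant 6; R⁻¹ = [[-5/6, 2/3], [-2/3, 1/3]].
X = R⁻¹B = [[-5/6, 2/3], [-2/3, 1/3]] · [[-22, -6], [-32, -12]] = [[-3, -3], [4, 0]].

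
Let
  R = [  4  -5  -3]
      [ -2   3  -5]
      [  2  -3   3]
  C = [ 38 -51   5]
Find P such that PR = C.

Since R sits to the right of P, P = CR⁻¹.
det R = -4, so R⁻¹ = [[3/2, -6, -17/2], [1, -9/2, -13/2], [0, -1/2, -1/2]].
P = CR⁻¹ = [[38, -51, 5]] · [[3/2, -6, -17/2], [1, -9/2, -13/2], [0, -1/2, -1/2]] = [[6, -1, 6]].

P = [[6, -1, 6]]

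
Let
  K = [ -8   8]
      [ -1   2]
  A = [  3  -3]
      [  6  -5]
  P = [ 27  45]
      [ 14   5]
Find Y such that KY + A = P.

Y = [[2, -2], [5, 4]]

KY = P − A = [[24, 48], [8, 10]].
Since K multiplies Y on the left, Y = K⁻¹(P − A).
det K = -8, so K⁻¹ = [[-1/4, 1], [-1/8, 1]].
Y = K⁻¹(P − A) = [[2, -2], [5, 4]].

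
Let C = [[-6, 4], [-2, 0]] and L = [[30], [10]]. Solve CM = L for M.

M = [[-5], [0]]

Left-multiplying both sides by C⁻¹ gives M = C⁻¹L.
det C = 8; the adjugate gives C⁻¹ = [[0, -1/2], [1/4, -3/4]].
M = C⁻¹L = [[0, -1/2], [1/4, -3/4]] · [[30], [10]] = [[-5], [0]].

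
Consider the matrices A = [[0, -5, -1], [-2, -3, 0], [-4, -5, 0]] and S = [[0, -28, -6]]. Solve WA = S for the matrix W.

A is on the right of W, so right-multiply by A⁻¹: W = SA⁻¹.
det A = 2; the adjugate gives A⁻¹ = [[0, 5/2, -3/2], [0, -2, 1], [-1, 10, -5]].
W = SA⁻¹ = [[0, -28, -6]] · [[0, 5/2, -3/2], [0, -2, 1], [-1, 10, -5]] = [[6, -4, 2]].

W = [[6, -4, 2]]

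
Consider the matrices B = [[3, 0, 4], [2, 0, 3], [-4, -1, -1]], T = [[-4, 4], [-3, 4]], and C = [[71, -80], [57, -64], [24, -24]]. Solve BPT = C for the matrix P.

Isolating P: multiply by B⁻¹ from the left and T⁻¹ from the right, so P = B⁻¹CT⁻¹.
B has determinant 1; B⁻¹ = [[3, -4, 0], [-10, 13, -1], [-2, 3, 0]].
T has determinant -4; T⁻¹ = [[-1, 1], [-3/4, 1]].
B⁻¹C = [[-15, 16], [7, -8], [29, -32]].
P = (B⁻¹C)T⁻¹ = [[3, 1], [-1, -1], [-5, -3]].

P = [[3, 1], [-1, -1], [-5, -3]]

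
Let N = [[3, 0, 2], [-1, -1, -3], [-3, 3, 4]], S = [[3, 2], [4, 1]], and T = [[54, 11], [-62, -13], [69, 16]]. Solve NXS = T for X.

X = N⁻¹TS⁻¹ (apply N⁻¹ on the left and S⁻¹ on the right).
N has determinant 3; N⁻¹ = [[5/3, 2, 2/3], [13/3, 6, 7/3], [-2, -3, -1]].
det S = -5, so S⁻¹ = [[-1/5, 2/5], [4/5, -3/5]].
N⁻¹T = [[12, 3], [23, 7], [9, 1]].
X = (N⁻¹T)S⁻¹ = [[0, 3], [1, 5], [-1, 3]].

X = [[0, 3], [1, 5], [-1, 3]]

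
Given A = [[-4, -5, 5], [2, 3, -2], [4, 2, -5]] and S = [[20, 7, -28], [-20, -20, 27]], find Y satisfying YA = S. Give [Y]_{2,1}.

A is on the right of Y, so right-multiply by A⁻¹: Y = SA⁻¹.
det A = -6, so A⁻¹ = [[11/6, 5/2, 5/6], [-1/3, 0, -1/3], [4/3, 2, 1/3]].
Y = SA⁻¹ = [[20, 7, -28], [-20, -20, 27]] · [[11/6, 5/2, 5/6], [-1/3, 0, -1/3], [4/3, 2, 1/3]] = [[-3, -6, 5], [6, 4, -1]].

6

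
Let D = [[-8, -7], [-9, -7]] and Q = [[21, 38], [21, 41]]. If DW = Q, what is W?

W = [[0, -3], [-3, -2]]

D is on the left of W, so left-multiply by D⁻¹: W = D⁻¹Q.
det D = -7; the adjugate gives D⁻¹ = [[1, -1], [-9/7, 8/7]].
W = D⁻¹Q = [[1, -1], [-9/7, 8/7]] · [[21, 38], [21, 41]] = [[0, -3], [-3, -2]].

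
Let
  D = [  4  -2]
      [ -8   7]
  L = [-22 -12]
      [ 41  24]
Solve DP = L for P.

Since D multiplies P on the left, P = D⁻¹L.
det D = 12; the adjugate gives D⁻¹ = [[7/12, 1/6], [2/3, 1/3]].
P = D⁻¹L = [[7/12, 1/6], [2/3, 1/3]] · [[-22, -12], [41, 24]] = [[-6, -3], [-1, 0]].

P = [[-6, -3], [-1, 0]]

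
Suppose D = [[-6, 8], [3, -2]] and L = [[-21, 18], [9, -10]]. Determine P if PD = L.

P = [[1, -5], [-1, 1]]

Right-multiplying both sides by D⁻¹ gives P = LD⁻¹.
det D = -12; the adjugate gives D⁻¹ = [[1/6, 2/3], [1/4, 1/2]].
P = LD⁻¹ = [[-21, 18], [9, -10]] · [[1/6, 2/3], [1/4, 1/2]] = [[1, -5], [-1, 1]].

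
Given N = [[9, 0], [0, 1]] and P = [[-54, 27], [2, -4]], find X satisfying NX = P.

N is on the left of X, so left-multiply by N⁻¹: X = N⁻¹P.
det N = 9, so N⁻¹ = [[1/9, 0], [0, 1]].
X = N⁻¹P = [[1/9, 0], [0, 1]] · [[-54, 27], [2, -4]] = [[-6, 3], [2, -4]].

X = [[-6, 3], [2, -4]]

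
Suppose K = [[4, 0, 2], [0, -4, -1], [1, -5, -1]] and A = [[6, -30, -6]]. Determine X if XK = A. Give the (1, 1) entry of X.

0

K is on the right of X, so right-multiply by K⁻¹: X = AK⁻¹.
K has determinant 4; K⁻¹ = [[-1/4, -5/2, 2], [-1/4, -3/2, 1], [1, 5, -4]].
X = AK⁻¹ = [[6, -30, -6]] · [[-1/4, -5/2, 2], [-1/4, -3/2, 1], [1, 5, -4]] = [[0, 0, 6]].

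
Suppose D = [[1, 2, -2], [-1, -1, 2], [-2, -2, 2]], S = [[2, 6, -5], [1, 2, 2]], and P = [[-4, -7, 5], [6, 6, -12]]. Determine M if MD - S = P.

M = [[1, -1, 2], [1, -2, -2]]

MD = P + S = [[-2, -1, 0], [7, 8, -10]].
D is on the right of M, so right-multiply by D⁻¹: M = (P + S)D⁻¹.
det D = -2; the adjugate gives D⁻¹ = [[-1, 0, -1], [1, 1, 0], [0, 1, -1/2]].
M = (P + S)D⁻¹ = [[1, -1, 2], [1, -2, -2]].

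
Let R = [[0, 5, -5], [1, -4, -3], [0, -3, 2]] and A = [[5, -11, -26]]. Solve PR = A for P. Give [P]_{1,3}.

2

Since R sits to the right of P, P = AR⁻¹.
R has determinant 5; R⁻¹ = [[-17/5, 1, -7], [-2/5, 0, -1], [-3/5, 0, -1]].
P = AR⁻¹ = [[5, -11, -26]] · [[-17/5, 1, -7], [-2/5, 0, -1], [-3/5, 0, -1]] = [[3, 5, 2]].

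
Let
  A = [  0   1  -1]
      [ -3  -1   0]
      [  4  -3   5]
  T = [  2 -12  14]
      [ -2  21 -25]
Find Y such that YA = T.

Y = [[-4, 2, 2], [0, -6, -5]]

Since A sits to the right of Y, Y = TA⁻¹.
A has determinant 2; A⁻¹ = [[-5/2, -1, -1/2], [15/2, 2, 3/2], [13/2, 2, 3/2]].
Y = TA⁻¹ = [[2, -12, 14], [-2, 21, -25]] · [[-5/2, -1, -1/2], [15/2, 2, 3/2], [13/2, 2, 3/2]] = [[-4, 2, 2], [0, -6, -5]].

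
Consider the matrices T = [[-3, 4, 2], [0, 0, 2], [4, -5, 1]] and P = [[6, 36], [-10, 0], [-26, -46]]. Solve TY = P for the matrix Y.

Y = [[-4, -4], [1, 6], [-5, 0]]

T is on the left of Y, so left-multiply by T⁻¹: Y = T⁻¹P.
det T = 2; the adjugate gives T⁻¹ = [[5, -7, 4], [4, -11/2, 3], [0, 1/2, 0]].
Y = T⁻¹P = [[5, -7, 4], [4, -11/2, 3], [0, 1/2, 0]] · [[6, 36], [-10, 0], [-26, -46]] = [[-4, -4], [1, 6], [-5, 0]].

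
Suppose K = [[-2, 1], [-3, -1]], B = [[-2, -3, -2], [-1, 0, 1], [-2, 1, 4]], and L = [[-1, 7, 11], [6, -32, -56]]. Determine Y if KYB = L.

Y = [[-1, -1, 2], [-4, 1, 5]]

Left-multiply by K⁻¹ and right-multiply by B⁻¹: Y = K⁻¹LB⁻¹.
det K = 5, so K⁻¹ = [[-1/5, -1/5], [3/5, -2/5]].
det B = -2, so B⁻¹ = [[1/2, -5, 3/2], [-1, 6, -2], [1/2, -4, 3/2]].
K⁻¹L = [[-1, 5, 9], [-3, 17, 29]].
Y = (K⁻¹L)B⁻¹ = [[-1, -1, 2], [-4, 1, 5]].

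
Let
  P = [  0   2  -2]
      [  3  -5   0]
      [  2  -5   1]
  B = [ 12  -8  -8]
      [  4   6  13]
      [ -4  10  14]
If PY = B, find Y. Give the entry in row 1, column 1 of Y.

3

Since P multiplies Y on the left, Y = P⁻¹B.
det P = 4; the adjugate gives P⁻¹ = [[-5/4, 2, -5/2], [-3/4, 1, -3/2], [-5/4, 1, -3/2]].
Y = P⁻¹B = [[-5/4, 2, -5/2], [-3/4, 1, -3/2], [-5/4, 1, -3/2]] · [[12, -8, -8], [4, 6, 13], [-4, 10, 14]] = [[3, -3, 1], [1, -3, -2], [-5, 1, 2]].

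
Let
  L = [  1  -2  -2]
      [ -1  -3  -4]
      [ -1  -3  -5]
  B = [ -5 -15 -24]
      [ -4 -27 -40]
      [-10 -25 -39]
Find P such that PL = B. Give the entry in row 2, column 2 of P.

Right-multiplying both sides by L⁻¹ gives P = BL⁻¹.
det L = 5, so L⁻¹ = [[3/5, -4/5, 2/5], [-1/5, -7/5, 6/5], [0, 1, -1]].
P = BL⁻¹ = [[-5, -15, -24], [-4, -27, -40], [-10, -25, -39]] · [[3/5, -4/5, 2/5], [-1/5, -7/5, 6/5], [0, 1, -1]] = [[0, 1, 4], [3, 1, 6], [-1, 4, 5]].

1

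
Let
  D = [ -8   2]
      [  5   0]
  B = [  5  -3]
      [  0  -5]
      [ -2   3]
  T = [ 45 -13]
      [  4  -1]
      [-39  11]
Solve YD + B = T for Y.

YD = T − B = [[40, -10], [4, 4], [-37, 8]].
Since D sits to the right of Y, Y = (T − B)D⁻¹.
D has determinant -10; D⁻¹ = [[0, 1/5], [1/2, 4/5]].
Y = (T − B)D⁻¹ = [[-5, 0], [2, 4], [4, -1]].

Y = [[-5, 0], [2, 4], [4, -1]]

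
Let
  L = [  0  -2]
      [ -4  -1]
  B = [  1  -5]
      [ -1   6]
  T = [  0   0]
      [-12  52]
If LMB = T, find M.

M = [[5, 2], [0, 0]]

Left-multiply by L⁻¹ and right-multiply by B⁻¹: M = L⁻¹TB⁻¹.
det L = -8; the adjugate gives L⁻¹ = [[1/8, -1/4], [-1/2, 0]].
det B = 1, so B⁻¹ = [[6, 5], [1, 1]].
L⁻¹T = [[3, -13], [0, 0]].
M = (L⁻¹T)B⁻¹ = [[5, 2], [0, 0]].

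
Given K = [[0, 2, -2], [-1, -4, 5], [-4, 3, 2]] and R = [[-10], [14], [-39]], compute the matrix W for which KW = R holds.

Left-multiplying both sides by K⁻¹ gives W = K⁻¹R.
K has determinant 2; K⁻¹ = [[-23/2, -5, 1], [-9, -4, 1], [-19/2, -4, 1]].
W = K⁻¹R = [[-23/2, -5, 1], [-9, -4, 1], [-19/2, -4, 1]] · [[-10], [14], [-39]] = [[6], [-5], [0]].

W = [[6], [-5], [0]]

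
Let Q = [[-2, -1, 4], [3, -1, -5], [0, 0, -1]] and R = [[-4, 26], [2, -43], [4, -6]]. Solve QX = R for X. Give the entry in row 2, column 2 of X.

Q is on the left of X, so left-multiply by Q⁻¹: X = Q⁻¹R.
det Q = -5, so Q⁻¹ = [[-1/5, 1/5, -9/5], [-3/5, -2/5, -2/5], [0, 0, -1]].
X = Q⁻¹R = [[-1/5, 1/5, -9/5], [-3/5, -2/5, -2/5], [0, 0, -1]] · [[-4, 26], [2, -43], [4, -6]] = [[-6, -3], [0, 4], [-4, 6]].

4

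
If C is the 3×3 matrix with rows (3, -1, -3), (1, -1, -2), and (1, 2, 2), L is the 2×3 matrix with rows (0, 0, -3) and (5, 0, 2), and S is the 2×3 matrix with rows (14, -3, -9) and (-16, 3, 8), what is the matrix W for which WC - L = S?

WC = S + L = [[14, -3, -12], [-11, 3, 10]].
Right-multiplying both sides by C⁻¹ gives W = (S + L)C⁻¹.
det C = 1, so C⁻¹ = [[2, -4, -1], [-4, 9, 3], [3, -7, -2]].
W = (S + L)C⁻¹ = [[4, 1, 1], [-4, 1, 0]].

W = [[4, 1, 1], [-4, 1, 0]]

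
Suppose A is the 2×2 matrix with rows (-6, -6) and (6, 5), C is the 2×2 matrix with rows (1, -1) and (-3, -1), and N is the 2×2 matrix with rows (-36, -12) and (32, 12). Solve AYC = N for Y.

Y = A⁻¹NC⁻¹ (apply A⁻¹ on the left and C⁻¹ on the right).
det A = 6; the adjugate gives A⁻¹ = [[5/6, 1], [-1, -1]].
C has determinant -4; C⁻¹ = [[1/4, -1/4], [-3/4, -1/4]].
A⁻¹N = [[2, 2], [4, 0]].
Y = (A⁻¹N)C⁻¹ = [[-1, -1], [1, -1]].

Y = [[-1, -1], [1, -1]]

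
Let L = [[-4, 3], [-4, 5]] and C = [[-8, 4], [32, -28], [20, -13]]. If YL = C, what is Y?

Right-multiplying both sides by L⁻¹ gives Y = CL⁻¹.
det L = -8, so L⁻¹ = [[-5/8, 3/8], [-1/2, 1/2]].
Y = CL⁻¹ = [[-8, 4], [32, -28], [20, -13]] · [[-5/8, 3/8], [-1/2, 1/2]] = [[3, -1], [-6, -2], [-6, 1]].

Y = [[3, -1], [-6, -2], [-6, 1]]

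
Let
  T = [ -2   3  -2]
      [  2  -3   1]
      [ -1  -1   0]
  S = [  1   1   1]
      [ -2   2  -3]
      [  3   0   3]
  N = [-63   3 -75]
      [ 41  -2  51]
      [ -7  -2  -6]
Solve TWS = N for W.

Left-multiply by T⁻¹ and right-multiply by S⁻¹: W = T⁻¹NS⁻¹.
T has determinant 5; T⁻¹ = [[1/5, 2/5, -3/5], [-1/5, -2/5, -2/5], [-1, -1, 0]].
det S = -3; the adjugate gives S⁻¹ = [[-2, 1, 5/3], [1, 0, -1/3], [2, -1, -4/3]].
T⁻¹N = [[8, 1, 9], [-1, 1, -3], [22, -1, 24]].
W = (T⁻¹N)S⁻¹ = [[3, -1, 1], [-3, 2, 2], [3, -2, 5]].

W = [[3, -1, 1], [-3, 2, 2], [3, -2, 5]]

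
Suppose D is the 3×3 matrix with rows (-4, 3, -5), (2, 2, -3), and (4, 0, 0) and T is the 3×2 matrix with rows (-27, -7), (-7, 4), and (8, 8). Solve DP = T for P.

P = [[2, 2], [2, -3], [5, -2]]

Left-multiplying both sides by D⁻¹ gives P = D⁻¹T.
det D = 4; the adjugate gives D⁻¹ = [[0, 0, 1/4], [-3, 5, -11/2], [-2, 3, -7/2]].
P = D⁻¹T = [[0, 0, 1/4], [-3, 5, -11/2], [-2, 3, -7/2]] · [[-27, -7], [-7, 4], [8, 8]] = [[2, 2], [2, -3], [5, -2]].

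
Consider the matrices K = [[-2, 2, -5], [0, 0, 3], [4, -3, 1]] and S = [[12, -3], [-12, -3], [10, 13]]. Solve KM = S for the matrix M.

Left-multiplying both sides by K⁻¹ gives M = K⁻¹S.
det K = 6, so K⁻¹ = [[3/2, 13/6, 1], [2, 3, 1], [0, 1/3, 0]].
M = K⁻¹S = [[3/2, 13/6, 1], [2, 3, 1], [0, 1/3, 0]] · [[12, -3], [-12, -3], [10, 13]] = [[2, 2], [-2, -2], [-4, -1]].

M = [[2, 2], [-2, -2], [-4, -1]]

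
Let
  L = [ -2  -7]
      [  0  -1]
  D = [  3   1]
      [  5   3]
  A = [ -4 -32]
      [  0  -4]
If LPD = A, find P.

P = [[-1, 1], [-5, 3]]

P = L⁻¹AD⁻¹ (apply L⁻¹ on the left and D⁻¹ on the right).
det L = 2; the adjugate gives L⁻¹ = [[-1/2, 7/2], [0, -1]].
det D = 4, so D⁻¹ = [[3/4, -1/4], [-5/4, 3/4]].
L⁻¹A = [[2, 2], [0, 4]].
P = (L⁻¹A)D⁻¹ = [[-1, 1], [-5, 3]].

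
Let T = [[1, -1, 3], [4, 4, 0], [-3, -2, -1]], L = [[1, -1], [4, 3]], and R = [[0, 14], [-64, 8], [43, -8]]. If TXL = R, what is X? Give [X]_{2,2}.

X = T⁻¹RL⁻¹ (apply T⁻¹ on the left and L⁻¹ on the right).
det T = 4; the adjugate gives T⁻¹ = [[-1, -7/4, -3], [1, 2, 3], [1, 5/4, 2]].
det L = 7; the adjugate gives L⁻¹ = [[3/7, 1/7], [-4/7, 1/7]].
T⁻¹R = [[-17, -4], [1, 6], [6, 8]].
X = (T⁻¹R)L⁻¹ = [[-5, -3], [-3, 1], [-2, 2]].

1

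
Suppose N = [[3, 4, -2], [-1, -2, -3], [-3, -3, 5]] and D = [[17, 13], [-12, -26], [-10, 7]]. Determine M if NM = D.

M = [[1, 1], [4, 5], [1, 5]]

N is on the left of M, so left-multiply by N⁻¹: M = N⁻¹D.
N has determinant 5; N⁻¹ = [[-19/5, -14/5, -16/5], [14/5, 9/5, 11/5], [-3/5, -3/5, -2/5]].
M = N⁻¹D = [[-19/5, -14/5, -16/5], [14/5, 9/5, 11/5], [-3/5, -3/5, -2/5]] · [[17, 13], [-12, -26], [-10, 7]] = [[1, 1], [4, 5], [1, 5]].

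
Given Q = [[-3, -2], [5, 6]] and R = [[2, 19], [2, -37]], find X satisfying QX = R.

X = [[-2, -5], [2, -2]]

Left-multiplying both sides by Q⁻¹ gives X = Q⁻¹R.
det Q = -8; the adjugate gives Q⁻¹ = [[-3/4, -1/4], [5/8, 3/8]].
X = Q⁻¹R = [[-3/4, -1/4], [5/8, 3/8]] · [[2, 19], [2, -37]] = [[-2, -5], [2, -2]].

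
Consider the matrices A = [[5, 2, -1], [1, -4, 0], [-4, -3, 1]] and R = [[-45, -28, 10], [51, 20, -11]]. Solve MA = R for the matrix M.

M = [[-6, 1, 4], [5, 2, -6]]

A is on the right of M, so right-multiply by A⁻¹: M = RA⁻¹.
det A = -3; the adjugate gives A⁻¹ = [[4/3, -1/3, 4/3], [1/3, -1/3, 1/3], [19/3, -7/3, 22/3]].
M = RA⁻¹ = [[-45, -28, 10], [51, 20, -11]] · [[4/3, -1/3, 4/3], [1/3, -1/3, 1/3], [19/3, -7/3, 22/3]] = [[-6, 1, 4], [5, 2, -6]].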